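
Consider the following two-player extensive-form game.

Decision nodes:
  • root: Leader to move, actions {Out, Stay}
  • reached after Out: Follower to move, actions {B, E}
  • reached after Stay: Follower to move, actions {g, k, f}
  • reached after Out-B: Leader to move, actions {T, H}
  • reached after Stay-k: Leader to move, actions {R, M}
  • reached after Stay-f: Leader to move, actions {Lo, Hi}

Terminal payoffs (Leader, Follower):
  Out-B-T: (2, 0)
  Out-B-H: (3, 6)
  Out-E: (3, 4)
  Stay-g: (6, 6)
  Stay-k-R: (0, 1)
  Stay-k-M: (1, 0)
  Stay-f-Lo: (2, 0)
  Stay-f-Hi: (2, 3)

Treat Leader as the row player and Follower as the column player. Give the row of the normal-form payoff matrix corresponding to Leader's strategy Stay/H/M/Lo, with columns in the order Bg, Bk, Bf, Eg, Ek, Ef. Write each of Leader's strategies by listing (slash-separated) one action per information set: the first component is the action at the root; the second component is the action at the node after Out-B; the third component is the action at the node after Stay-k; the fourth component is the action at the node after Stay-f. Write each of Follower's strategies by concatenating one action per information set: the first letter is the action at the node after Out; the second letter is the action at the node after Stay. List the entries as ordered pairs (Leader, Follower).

vs Bg: Leader plays Stay → Follower plays g at [Stay] → (6, 6)
vs Bk: Leader plays Stay → Follower plays k at [Stay] → Leader plays M at [Stay-k] → (1, 0)
vs Bf: Leader plays Stay → Follower plays f at [Stay] → Leader plays Lo at [Stay-f] → (2, 0)
vs Eg: Leader plays Stay → Follower plays g at [Stay] → (6, 6)
vs Ek: Leader plays Stay → Follower plays k at [Stay] → Leader plays M at [Stay-k] → (1, 0)
vs Ef: Leader plays Stay → Follower plays f at [Stay] → Leader plays Lo at [Stay-f] → (2, 0)

(6,6) (1,0) (2,0) (6,6) (1,0) (2,0)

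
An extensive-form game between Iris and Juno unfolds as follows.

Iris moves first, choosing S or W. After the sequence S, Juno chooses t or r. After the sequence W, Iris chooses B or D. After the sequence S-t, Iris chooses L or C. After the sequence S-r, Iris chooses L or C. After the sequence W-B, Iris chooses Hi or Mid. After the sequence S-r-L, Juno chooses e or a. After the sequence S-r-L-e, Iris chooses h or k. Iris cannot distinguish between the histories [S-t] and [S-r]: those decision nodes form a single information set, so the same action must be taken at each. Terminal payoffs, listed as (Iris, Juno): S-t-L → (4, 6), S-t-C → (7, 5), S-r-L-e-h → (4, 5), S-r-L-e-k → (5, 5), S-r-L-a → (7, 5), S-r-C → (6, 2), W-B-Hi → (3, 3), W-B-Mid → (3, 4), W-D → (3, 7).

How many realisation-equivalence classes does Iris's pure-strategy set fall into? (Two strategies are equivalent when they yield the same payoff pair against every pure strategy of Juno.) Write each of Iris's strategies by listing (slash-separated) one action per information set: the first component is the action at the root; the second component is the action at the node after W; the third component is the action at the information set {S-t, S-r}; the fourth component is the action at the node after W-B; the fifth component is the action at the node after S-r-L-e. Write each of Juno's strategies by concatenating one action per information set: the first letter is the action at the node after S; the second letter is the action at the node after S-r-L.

6

Iris has 32 pure strategies: S/B/L/Hi/h, S/B/L/Hi/k, S/B/L/Mid/h, S/B/L/Mid/k, S/B/C/Hi/h, S/B/C/Hi/k, S/B/C/Mid/h, S/B/C/Mid/k, S/D/L/Hi/h, S/D/L/Hi/k, S/D/L/Mid/h, S/D/L/Mid/k, S/D/C/Hi/h, S/D/C/Hi/k, S/D/C/Mid/h, S/D/C/Mid/k, W/B/L/Hi/h, W/B/L/Hi/k, W/B/L/Mid/h, W/B/L/Mid/k, W/B/C/Hi/h, W/B/C/Hi/k, W/B/C/Mid/h, W/B/C/Mid/k, W/D/L/Hi/h, W/D/L/Hi/k, W/D/L/Mid/h, W/D/L/Mid/k, W/D/C/Hi/h, W/D/C/Hi/k, W/D/C/Mid/h, W/D/C/Mid/k. Columns: te, ta, re, ra.
{S/B/L/Hi/h, S/B/L/Mid/h, S/D/L/Hi/h, S/D/L/Mid/h} → row (4,6) (4,6) (4,5) (7,5)
{S/B/L/Hi/k, S/B/L/Mid/k, S/D/L/Hi/k, S/D/L/Mid/k} → row (4,6) (4,6) (5,5) (7,5)
{S/B/C/Hi/h, S/B/C/Hi/k, S/B/C/Mid/h, S/B/C/Mid/k, S/D/C/Hi/h, S/D/C/Hi/k, S/D/C/Mid/h, S/D/C/Mid/k} → row (7,5) (7,5) (6,2) (6,2)
{W/B/L/Hi/h, W/B/L/Hi/k, W/B/C/Hi/h, W/B/C/Hi/k} → row (3,3) (3,3) (3,3) (3,3)
{W/B/L/Mid/h, W/B/L/Mid/k, W/B/C/Mid/h, W/B/C/Mid/k} → row (3,4) (3,4) (3,4) (3,4)
{W/D/L/Hi/h, W/D/L/Hi/k, W/D/L/Mid/h, W/D/L/Mid/k, W/D/C/Hi/h, W/D/C/Hi/k, W/D/C/Mid/h, W/D/C/Mid/k} → row (3,7) (3,7) (3,7) (3,7)
That's 6 distinct rows out of 32 strategies.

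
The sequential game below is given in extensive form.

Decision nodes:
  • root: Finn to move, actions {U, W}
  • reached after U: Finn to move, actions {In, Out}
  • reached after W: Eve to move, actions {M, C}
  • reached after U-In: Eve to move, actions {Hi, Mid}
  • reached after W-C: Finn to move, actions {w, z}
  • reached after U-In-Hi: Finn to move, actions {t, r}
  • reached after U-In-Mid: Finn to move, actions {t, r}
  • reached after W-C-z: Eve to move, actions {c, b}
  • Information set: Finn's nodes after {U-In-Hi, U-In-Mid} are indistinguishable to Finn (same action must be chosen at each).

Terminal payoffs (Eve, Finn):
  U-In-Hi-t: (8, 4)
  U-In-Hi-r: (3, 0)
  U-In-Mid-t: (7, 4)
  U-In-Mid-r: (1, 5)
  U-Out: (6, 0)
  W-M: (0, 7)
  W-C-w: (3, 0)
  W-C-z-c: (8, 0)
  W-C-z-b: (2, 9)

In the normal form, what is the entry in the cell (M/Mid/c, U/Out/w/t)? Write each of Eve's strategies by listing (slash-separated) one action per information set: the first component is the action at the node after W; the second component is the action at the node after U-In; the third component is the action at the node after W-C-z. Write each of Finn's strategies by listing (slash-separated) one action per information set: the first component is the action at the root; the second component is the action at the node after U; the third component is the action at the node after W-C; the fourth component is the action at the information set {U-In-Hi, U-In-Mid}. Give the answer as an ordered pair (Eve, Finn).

Trace the play path from the root:
  Finn plays U
  Finn plays Out at [U]
→ terminal payoff (6, 0).
(Eve's choice at the node after W is never reached on this path, so it doesn't affect the outcome.)

(6, 0)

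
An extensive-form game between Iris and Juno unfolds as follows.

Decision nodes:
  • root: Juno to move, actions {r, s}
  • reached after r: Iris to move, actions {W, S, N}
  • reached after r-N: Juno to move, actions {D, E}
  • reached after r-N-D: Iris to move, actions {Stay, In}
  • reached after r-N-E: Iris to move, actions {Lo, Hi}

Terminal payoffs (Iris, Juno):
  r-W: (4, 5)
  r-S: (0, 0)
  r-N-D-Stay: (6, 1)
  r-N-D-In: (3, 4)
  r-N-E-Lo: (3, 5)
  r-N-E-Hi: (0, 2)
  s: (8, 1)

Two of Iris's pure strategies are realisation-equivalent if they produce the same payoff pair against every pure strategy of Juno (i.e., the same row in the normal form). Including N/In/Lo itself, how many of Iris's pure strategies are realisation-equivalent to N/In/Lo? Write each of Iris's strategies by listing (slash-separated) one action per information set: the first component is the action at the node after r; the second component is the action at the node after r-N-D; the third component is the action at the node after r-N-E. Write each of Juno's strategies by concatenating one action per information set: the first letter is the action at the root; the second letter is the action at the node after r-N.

Row for N/In/Lo (columns rD, rE, sD, sE): (3,4) (3,5) (8,1) (8,1).
Every one of Iris's information sets is on the play path for some reply by Juno when Iris follows N/In/Lo.
Changing the action at any of them therefore changes at least one column, so only N/In/Lo itself gives this row.

1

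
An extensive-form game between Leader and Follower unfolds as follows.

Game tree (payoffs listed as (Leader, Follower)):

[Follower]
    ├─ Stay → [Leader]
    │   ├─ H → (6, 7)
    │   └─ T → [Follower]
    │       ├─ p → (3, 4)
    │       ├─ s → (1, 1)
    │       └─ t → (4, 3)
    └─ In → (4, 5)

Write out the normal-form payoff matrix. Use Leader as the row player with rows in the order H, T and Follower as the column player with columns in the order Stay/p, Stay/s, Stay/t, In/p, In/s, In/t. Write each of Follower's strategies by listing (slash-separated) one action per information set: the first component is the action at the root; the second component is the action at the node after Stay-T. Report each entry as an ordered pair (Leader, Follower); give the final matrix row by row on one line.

H: (6,7) (6,7) (6,7) (4,5) (4,5) (4,5) | T: (3,4) (1,1) (4,3) (4,5) (4,5) (4,5)

Row H: Stay/p→(6,7), Stay/s→(6,7), Stay/t→(6,7), In/p→(4,5), In/s→(4,5), In/t→(4,5)
Row T: Stay/p→(3,4), Stay/s→(1,1), Stay/t→(4,3), In/p→(4,5), In/s→(4,5), In/t→(4,5)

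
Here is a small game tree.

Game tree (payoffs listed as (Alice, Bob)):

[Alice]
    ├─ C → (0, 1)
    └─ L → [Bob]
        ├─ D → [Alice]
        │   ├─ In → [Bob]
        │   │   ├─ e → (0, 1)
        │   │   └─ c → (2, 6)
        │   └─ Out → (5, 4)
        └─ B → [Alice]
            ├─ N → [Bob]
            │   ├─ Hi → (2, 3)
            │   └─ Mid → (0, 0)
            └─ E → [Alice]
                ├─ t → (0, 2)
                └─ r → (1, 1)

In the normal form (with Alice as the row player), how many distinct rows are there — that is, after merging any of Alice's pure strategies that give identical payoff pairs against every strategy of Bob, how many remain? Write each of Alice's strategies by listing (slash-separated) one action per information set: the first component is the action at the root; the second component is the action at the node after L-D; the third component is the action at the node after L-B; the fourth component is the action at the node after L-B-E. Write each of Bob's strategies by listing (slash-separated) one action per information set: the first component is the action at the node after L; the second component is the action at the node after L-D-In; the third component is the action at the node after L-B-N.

Alice has 16 pure strategies: C/In/N/t, C/In/N/r, C/In/E/t, C/In/E/r, C/Out/N/t, C/Out/N/r, C/Out/E/t, C/Out/E/r, L/In/N/t, L/In/N/r, L/In/E/t, L/In/E/r, L/Out/N/t, L/Out/N/r, L/Out/E/t, L/Out/E/r. Columns: D/e/Hi, D/e/Mid, D/c/Hi, D/c/Mid, B/e/Hi, B/e/Mid, B/c/Hi, B/c/Mid.
{C/In/N/t, C/In/N/r, C/In/E/t, C/In/E/r, C/Out/N/t, C/Out/N/r, C/Out/E/t, C/Out/E/r} → row (0,1) (0,1) (0,1) (0,1) (0,1) (0,1) (0,1) (0,1)
{L/In/N/t, L/In/N/r} → row (0,1) (0,1) (2,6) (2,6) (2,3) (0,0) (2,3) (0,0)
{L/In/E/t} → row (0,1) (0,1) (2,6) (2,6) (0,2) (0,2) (0,2) (0,2)
{L/In/E/r} → row (0,1) (0,1) (2,6) (2,6) (1,1) (1,1) (1,1) (1,1)
{L/Out/N/t, L/Out/N/r} → row (5,4) (5,4) (5,4) (5,4) (2,3) (0,0) (2,3) (0,0)
{L/Out/E/t} → row (5,4) (5,4) (5,4) (5,4) (0,2) (0,2) (0,2) (0,2)
{L/Out/E/r} → row (5,4) (5,4) (5,4) (5,4) (1,1) (1,1) (1,1) (1,1)
That's 7 distinct rows out of 16 strategies.

7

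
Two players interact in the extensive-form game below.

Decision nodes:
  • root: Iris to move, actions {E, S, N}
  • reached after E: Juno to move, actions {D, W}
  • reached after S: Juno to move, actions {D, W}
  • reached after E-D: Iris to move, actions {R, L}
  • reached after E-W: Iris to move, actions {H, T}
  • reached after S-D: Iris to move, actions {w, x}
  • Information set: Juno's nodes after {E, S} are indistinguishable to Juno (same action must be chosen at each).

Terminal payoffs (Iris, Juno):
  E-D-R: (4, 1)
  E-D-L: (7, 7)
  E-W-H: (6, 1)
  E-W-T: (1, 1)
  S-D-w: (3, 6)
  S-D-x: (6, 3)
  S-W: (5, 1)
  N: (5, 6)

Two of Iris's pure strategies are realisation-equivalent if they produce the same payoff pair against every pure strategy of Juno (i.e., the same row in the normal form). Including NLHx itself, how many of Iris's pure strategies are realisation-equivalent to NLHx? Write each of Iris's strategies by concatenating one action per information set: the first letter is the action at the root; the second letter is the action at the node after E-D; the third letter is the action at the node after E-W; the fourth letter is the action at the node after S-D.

8

Row for NLHx (columns D, W): (5,6) (5,6).
Under NLHx, Iris's choice at the node after E-D and at the node after E-W and at the node after S-D can never be reached regardless of what Juno does, so varying those choices leaves every outcome unchanged.
Holding the reachable choices fixed and varying the unreachable ones freely already gives 2 × 2 × 2 = 8 equivalent strategies.
No other strategy reproduces this row, so those 8 are the full class: NRHw, NRHx, NRTw, NRTx, NLHw, NLHx, NLTw, NLTx.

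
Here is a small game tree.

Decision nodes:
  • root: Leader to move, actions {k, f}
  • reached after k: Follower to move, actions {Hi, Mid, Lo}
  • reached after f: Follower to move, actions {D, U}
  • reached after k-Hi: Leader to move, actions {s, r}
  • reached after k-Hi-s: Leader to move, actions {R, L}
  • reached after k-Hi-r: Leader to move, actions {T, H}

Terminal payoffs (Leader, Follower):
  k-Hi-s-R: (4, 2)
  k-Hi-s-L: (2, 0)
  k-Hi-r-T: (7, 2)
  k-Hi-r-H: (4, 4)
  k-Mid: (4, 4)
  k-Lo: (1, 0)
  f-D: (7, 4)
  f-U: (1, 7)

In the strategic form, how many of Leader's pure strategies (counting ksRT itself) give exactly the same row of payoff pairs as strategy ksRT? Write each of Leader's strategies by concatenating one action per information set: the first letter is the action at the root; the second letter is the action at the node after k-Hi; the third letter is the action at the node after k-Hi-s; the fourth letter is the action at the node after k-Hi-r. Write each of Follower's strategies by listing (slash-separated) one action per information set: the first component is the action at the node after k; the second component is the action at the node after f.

2

Row for ksRT (columns Hi/D, Hi/U, Mid/D, Mid/U, Lo/D, Lo/U): (4,2) (4,2) (4,4) (4,4) (1,0) (1,0).
Under ksRT, Leader's choice at the node after k-Hi-r can never be reached regardless of what Follower does, so varying those choices leaves every outcome unchanged.
Holding the reachable choices fixed and varying the unreachable one freely already gives 2 equivalent strategies.
No other strategy reproduces this row, so those 2 are the full class: ksRT, ksRH.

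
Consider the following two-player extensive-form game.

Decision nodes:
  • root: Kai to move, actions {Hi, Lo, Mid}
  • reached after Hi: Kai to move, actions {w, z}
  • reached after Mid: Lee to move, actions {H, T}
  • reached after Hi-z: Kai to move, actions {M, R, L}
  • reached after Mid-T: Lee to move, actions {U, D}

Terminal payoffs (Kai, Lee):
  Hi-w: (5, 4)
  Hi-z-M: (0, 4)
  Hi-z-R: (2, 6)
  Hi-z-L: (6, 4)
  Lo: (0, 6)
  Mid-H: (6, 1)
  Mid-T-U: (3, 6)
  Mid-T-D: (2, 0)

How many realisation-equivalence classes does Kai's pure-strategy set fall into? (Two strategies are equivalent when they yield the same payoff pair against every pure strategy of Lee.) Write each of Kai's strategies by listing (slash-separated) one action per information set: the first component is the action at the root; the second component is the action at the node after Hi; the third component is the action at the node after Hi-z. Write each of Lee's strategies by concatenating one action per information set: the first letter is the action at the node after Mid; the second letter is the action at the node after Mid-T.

Kai has 18 pure strategies: Hi/w/M, Hi/w/R, Hi/w/L, Hi/z/M, Hi/z/R, Hi/z/L, Lo/w/M, Lo/w/R, Lo/w/L, Lo/z/M, Lo/z/R, Lo/z/L, Mid/w/M, Mid/w/R, Mid/w/L, Mid/z/M, Mid/z/R, Mid/z/L. Columns: HU, HD, TU, TD.
{Hi/w/M, Hi/w/R, Hi/w/L} → row (5,4) (5,4) (5,4) (5,4)
{Hi/z/M} → row (0,4) (0,4) (0,4) (0,4)
{Hi/z/R} → row (2,6) (2,6) (2,6) (2,6)
{Hi/z/L} → row (6,4) (6,4) (6,4) (6,4)
{Lo/w/M, Lo/w/R, Lo/w/L, Lo/z/M, Lo/z/R, Lo/z/L} → row (0,6) (0,6) (0,6) (0,6)
{Mid/w/M, Mid/w/R, Mid/w/L, Mid/z/M, Mid/z/R, Mid/z/L} → row (6,1) (6,1) (3,6) (2,0)
That's 6 distinct rows out of 18 strategies.

6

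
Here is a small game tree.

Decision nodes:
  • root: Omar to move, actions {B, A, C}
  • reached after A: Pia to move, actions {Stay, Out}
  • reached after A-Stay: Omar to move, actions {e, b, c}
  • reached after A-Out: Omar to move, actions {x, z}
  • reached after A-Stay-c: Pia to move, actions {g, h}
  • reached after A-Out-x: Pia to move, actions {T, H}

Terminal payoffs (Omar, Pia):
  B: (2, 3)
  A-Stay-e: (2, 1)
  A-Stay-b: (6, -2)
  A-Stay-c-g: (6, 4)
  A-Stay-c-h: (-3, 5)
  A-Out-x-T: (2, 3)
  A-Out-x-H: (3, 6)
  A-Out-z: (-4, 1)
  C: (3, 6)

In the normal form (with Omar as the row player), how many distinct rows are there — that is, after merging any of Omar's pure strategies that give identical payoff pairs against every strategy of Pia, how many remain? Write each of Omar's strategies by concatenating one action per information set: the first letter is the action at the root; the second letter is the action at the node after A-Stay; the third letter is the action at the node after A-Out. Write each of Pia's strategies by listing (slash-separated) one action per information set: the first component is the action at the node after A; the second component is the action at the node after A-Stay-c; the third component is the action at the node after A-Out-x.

Omar has 18 pure strategies: Bex, Bez, Bbx, Bbz, Bcx, Bcz, Aex, Aez, Abx, Abz, Acx, Acz, Cex, Cez, Cbx, Cbz, Ccx, Ccz. Columns: Stay/g/T, Stay/g/H, Stay/h/T, Stay/h/H, Out/g/T, Out/g/H, Out/h/T, Out/h/H.
{Bex, Bez, Bbx, Bbz, Bcx, Bcz} → row (2,3) (2,3) (2,3) (2,3) (2,3) (2,3) (2,3) (2,3)
{Aex} → row (2,1) (2,1) (2,1) (2,1) (2,3) (3,6) (2,3) (3,6)
{Aez} → row (2,1) (2,1) (2,1) (2,1) (-4,1) (-4,1) (-4,1) (-4,1)
{Abx} → row (6,-2) (6,-2) (6,-2) (6,-2) (2,3) (3,6) (2,3) (3,6)
{Abz} → row (6,-2) (6,-2) (6,-2) (6,-2) (-4,1) (-4,1) (-4,1) (-4,1)
{Acx} → row (6,4) (6,4) (-3,5) (-3,5) (2,3) (3,6) (2,3) (3,6)
{Acz} → row (6,4) (6,4) (-3,5) (-3,5) (-4,1) (-4,1) (-4,1) (-4,1)
{Cex, Cez, Cbx, Cbz, Ccx, Ccz} → row (3,6) (3,6) (3,6) (3,6) (3,6) (3,6) (3,6) (3,6)
That's 8 distinct rows out of 18 strategies.

8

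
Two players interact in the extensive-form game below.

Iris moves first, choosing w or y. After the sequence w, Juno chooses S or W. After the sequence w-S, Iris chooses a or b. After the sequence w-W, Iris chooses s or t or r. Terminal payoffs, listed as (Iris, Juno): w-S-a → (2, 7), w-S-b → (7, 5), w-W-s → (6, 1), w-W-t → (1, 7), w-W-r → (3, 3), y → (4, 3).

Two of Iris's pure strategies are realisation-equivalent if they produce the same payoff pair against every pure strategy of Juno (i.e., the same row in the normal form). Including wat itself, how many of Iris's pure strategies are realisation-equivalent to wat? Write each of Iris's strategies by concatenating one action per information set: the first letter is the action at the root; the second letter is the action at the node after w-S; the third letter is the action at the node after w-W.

Row for wat (columns S, W): (2,7) (1,7).
Every one of Iris's information sets is on the play path for some reply by Juno when Iris follows wat.
Changing the action at any of them therefore changes at least one column, so only wat itself gives this row.

1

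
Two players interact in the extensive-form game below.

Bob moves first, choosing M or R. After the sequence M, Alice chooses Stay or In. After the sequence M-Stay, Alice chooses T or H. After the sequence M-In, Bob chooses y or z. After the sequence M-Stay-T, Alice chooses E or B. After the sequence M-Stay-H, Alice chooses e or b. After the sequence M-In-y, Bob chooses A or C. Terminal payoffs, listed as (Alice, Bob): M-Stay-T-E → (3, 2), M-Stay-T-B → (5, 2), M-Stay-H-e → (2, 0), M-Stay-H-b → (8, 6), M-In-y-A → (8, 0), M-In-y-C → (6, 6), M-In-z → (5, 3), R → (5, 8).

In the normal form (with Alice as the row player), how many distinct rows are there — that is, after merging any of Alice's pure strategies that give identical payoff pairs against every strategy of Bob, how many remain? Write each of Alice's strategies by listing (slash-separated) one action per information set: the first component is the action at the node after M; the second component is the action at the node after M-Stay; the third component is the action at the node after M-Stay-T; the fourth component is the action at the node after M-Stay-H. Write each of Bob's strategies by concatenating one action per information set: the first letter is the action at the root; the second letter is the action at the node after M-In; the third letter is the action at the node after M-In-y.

Alice has 16 pure strategies: Stay/T/E/e, Stay/T/E/b, Stay/T/B/e, Stay/T/B/b, Stay/H/E/e, Stay/H/E/b, Stay/H/B/e, Stay/H/B/b, In/T/E/e, In/T/E/b, In/T/B/e, In/T/B/b, In/H/E/e, In/H/E/b, In/H/B/e, In/H/B/b. Columns: MyA, MyC, MzA, MzC, RyA, RyC, RzA, RzC.
{Stay/T/E/e, Stay/T/E/b} → row (3,2) (3,2) (3,2) (3,2) (5,8) (5,8) (5,8) (5,8)
{Stay/T/B/e, Stay/T/B/b} → row (5,2) (5,2) (5,2) (5,2) (5,8) (5,8) (5,8) (5,8)
{Stay/H/E/e, Stay/H/B/e} → row (2,0) (2,0) (2,0) (2,0) (5,8) (5,8) (5,8) (5,8)
{Stay/H/E/b, Stay/H/B/b} → row (8,6) (8,6) (8,6) (8,6) (5,8) (5,8) (5,8) (5,8)
{In/T/E/e, In/T/E/b, In/T/B/e, In/T/B/b, In/H/E/e, In/H/E/b, In/H/B/e, In/H/B/b} → row (8,0) (6,6) (5,3) (5,3) (5,8) (5,8) (5,8) (5,8)
That's 5 distinct rows out of 16 strategies.

5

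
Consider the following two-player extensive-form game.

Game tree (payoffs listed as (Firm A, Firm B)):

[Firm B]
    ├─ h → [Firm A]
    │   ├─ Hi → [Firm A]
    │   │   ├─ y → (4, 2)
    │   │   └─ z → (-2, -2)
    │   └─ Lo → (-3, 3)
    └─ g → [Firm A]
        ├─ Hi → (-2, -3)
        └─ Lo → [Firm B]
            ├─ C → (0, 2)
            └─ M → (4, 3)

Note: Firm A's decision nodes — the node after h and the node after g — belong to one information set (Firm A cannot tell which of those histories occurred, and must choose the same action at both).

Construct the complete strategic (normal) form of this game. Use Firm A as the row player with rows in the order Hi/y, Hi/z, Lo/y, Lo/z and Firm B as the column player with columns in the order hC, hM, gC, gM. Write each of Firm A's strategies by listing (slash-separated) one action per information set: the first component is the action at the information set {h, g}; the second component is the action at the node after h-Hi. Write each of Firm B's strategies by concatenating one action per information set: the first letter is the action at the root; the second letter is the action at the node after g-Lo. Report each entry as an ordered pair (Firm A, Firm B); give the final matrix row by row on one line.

           hC       hM       gC       gM
Hi/y    (4,2)    (4,2)  (-2,-3)  (-2,-3)
Hi/z  (-2,-2)  (-2,-2)  (-2,-3)  (-2,-3)
Lo/y   (-3,3)   (-3,3)    (0,2)    (4,3)
Lo/z   (-3,3)   (-3,3)    (0,2)    (4,3)

Hi/y: (4,2) (4,2) (-2,-3) (-2,-3) | Hi/z: (-2,-2) (-2,-2) (-2,-3) (-2,-3) | Lo/y: (-3,3) (-3,3) (0,2) (4,3) | Lo/z: (-3,3) (-3,3) (0,2) (4,3)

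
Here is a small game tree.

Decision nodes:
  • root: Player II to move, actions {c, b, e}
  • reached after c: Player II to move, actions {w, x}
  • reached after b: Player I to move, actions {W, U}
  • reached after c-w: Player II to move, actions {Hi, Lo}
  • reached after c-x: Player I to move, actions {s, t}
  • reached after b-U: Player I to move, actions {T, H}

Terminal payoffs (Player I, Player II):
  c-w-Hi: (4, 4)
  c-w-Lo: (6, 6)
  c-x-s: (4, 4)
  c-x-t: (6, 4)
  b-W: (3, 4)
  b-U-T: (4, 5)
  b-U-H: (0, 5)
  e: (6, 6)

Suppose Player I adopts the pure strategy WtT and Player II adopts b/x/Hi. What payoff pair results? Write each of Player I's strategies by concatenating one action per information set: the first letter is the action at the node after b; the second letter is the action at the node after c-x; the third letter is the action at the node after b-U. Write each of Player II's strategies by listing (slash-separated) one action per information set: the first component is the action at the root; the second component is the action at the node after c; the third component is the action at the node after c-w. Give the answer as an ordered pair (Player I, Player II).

(3, 4)

Trace the play path from the root:
  Player II plays b
  Player I plays W at [b]
→ terminal payoff (3, 4).
(Player I's choice at the node after c-x is never reached on this path, so it doesn't affect the outcome.)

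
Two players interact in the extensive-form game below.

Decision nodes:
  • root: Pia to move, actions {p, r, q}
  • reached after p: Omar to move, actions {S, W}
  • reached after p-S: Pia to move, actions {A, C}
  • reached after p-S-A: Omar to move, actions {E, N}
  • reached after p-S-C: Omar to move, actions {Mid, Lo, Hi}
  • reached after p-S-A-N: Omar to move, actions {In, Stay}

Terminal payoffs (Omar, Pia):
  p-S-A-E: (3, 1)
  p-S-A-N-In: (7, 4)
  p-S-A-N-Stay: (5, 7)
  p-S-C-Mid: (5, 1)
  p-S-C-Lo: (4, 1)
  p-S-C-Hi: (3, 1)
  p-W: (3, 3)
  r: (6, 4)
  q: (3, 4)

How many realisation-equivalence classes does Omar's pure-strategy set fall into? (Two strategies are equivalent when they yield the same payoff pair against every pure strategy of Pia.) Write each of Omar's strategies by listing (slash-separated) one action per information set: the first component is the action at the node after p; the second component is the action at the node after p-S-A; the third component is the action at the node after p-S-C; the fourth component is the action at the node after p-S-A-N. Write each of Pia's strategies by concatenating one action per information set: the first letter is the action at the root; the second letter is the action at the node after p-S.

10

Omar has 24 pure strategies: S/E/Mid/In, S/E/Mid/Stay, S/E/Lo/In, S/E/Lo/Stay, S/E/Hi/In, S/E/Hi/Stay, S/N/Mid/In, S/N/Mid/Stay, S/N/Lo/In, S/N/Lo/Stay, S/N/Hi/In, S/N/Hi/Stay, W/E/Mid/In, W/E/Mid/Stay, W/E/Lo/In, W/E/Lo/Stay, W/E/Hi/In, W/E/Hi/Stay, W/N/Mid/In, W/N/Mid/Stay, W/N/Lo/In, W/N/Lo/Stay, W/N/Hi/In, W/N/Hi/Stay. Columns: pA, pC, rA, rC, qA, qC.
{S/E/Mid/In, S/E/Mid/Stay} → row (3,1) (5,1) (6,4) (6,4) (3,4) (3,4)
{S/E/Lo/In, S/E/Lo/Stay} → row (3,1) (4,1) (6,4) (6,4) (3,4) (3,4)
{S/E/Hi/In, S/E/Hi/Stay} → row (3,1) (3,1) (6,4) (6,4) (3,4) (3,4)
{S/N/Mid/In} → row (7,4) (5,1) (6,4) (6,4) (3,4) (3,4)
{S/N/Mid/Stay} → row (5,7) (5,1) (6,4) (6,4) (3,4) (3,4)
{S/N/Lo/In} → row (7,4) (4,1) (6,4) (6,4) (3,4) (3,4)
{S/N/Lo/Stay} → row (5,7) (4,1) (6,4) (6,4) (3,4) (3,4)
{S/N/Hi/In} → row (7,4) (3,1) (6,4) (6,4) (3,4) (3,4)
{S/N/Hi/Stay} → row (5,7) (3,1) (6,4) (6,4) (3,4) (3,4)
{W/E/Mid/In, W/E/Mid/Stay, W/E/Lo/In, W/E/Lo/Stay, W/E/Hi/In, W/E/Hi/Stay, W/N/Mid/In, W/N/Mid/Stay, W/N/Lo/In, W/N/Lo/Stay, W/N/Hi/In, W/N/Hi/Stay} → row (3,3) (3,3) (6,4) (6,4) (3,4) (3,4)
That's 10 distinct rows out of 24 strategies.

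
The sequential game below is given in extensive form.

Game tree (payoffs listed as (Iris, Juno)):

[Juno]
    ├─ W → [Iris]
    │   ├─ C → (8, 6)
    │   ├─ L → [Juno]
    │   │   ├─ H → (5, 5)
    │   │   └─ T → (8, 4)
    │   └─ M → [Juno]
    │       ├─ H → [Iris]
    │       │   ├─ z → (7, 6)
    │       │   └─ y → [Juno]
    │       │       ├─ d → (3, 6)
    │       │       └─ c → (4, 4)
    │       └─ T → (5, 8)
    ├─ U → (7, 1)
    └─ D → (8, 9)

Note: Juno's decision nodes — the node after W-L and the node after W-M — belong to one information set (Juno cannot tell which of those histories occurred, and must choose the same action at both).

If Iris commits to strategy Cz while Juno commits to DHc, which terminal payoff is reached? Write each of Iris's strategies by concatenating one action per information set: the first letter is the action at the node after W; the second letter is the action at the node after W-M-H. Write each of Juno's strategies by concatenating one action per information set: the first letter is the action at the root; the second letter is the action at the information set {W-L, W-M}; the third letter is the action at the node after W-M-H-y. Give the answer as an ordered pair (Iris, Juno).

(8, 9)

Trace the play path from the root:
  Juno plays D
→ terminal payoff (8, 9).
(Iris's choice at the node after W is never reached on this path, so it doesn't affect the outcome.)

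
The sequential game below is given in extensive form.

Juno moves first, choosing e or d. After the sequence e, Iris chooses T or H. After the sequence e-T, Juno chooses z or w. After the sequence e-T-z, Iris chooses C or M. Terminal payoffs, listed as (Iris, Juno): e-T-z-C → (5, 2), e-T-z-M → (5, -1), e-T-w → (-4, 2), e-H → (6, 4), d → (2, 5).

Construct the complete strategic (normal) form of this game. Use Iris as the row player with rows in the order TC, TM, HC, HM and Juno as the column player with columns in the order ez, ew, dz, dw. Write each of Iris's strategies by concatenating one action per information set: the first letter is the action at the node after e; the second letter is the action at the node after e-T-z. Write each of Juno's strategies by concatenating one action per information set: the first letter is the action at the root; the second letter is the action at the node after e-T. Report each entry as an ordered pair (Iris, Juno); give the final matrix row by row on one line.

TC: (5,2) (-4,2) (2,5) (2,5) | TM: (5,-1) (-4,2) (2,5) (2,5) | HC: (6,4) (6,4) (2,5) (2,5) | HM: (6,4) (6,4) (2,5) (2,5)

           ez       ew       dz       dw
  TC    (5,2)   (-4,2)    (2,5)    (2,5)
  TM   (5,-1)   (-4,2)    (2,5)    (2,5)
  HC    (6,4)    (6,4)    (2,5)    (2,5)
  HM    (6,4)    (6,4)    (2,5)    (2,5)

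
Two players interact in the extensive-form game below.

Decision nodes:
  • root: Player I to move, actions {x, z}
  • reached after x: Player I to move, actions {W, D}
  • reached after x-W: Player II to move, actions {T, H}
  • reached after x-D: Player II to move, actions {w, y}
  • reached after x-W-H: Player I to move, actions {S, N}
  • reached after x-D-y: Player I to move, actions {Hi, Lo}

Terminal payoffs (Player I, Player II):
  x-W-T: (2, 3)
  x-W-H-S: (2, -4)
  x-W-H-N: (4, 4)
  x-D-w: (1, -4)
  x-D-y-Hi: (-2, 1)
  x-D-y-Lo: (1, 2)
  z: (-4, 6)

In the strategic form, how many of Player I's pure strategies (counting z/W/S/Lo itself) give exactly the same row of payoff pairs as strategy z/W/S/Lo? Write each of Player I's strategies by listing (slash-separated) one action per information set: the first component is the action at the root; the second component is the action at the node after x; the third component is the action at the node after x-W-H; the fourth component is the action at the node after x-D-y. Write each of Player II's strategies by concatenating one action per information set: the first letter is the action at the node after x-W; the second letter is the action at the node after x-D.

8

Row for z/W/S/Lo (columns Tw, Ty, Hw, Hy): (-4,6) (-4,6) (-4,6) (-4,6).
Under z/W/S/Lo, Player I's choice at the node after x and at the node after x-W-H and at the node after x-D-y can never be reached regardless of what Player II does, so varying those choices leaves every outcome unchanged.
Holding the reachable choices fixed and varying the unreachable ones freely already gives 2 × 2 × 2 = 8 equivalent strategies.
No other strategy reproduces this row, so those 8 are the full class: z/W/S/Hi, z/W/S/Lo, z/W/N/Hi, z/W/N/Lo, z/D/S/Hi, z/D/S/Lo, z/D/N/Hi, z/D/N/Lo.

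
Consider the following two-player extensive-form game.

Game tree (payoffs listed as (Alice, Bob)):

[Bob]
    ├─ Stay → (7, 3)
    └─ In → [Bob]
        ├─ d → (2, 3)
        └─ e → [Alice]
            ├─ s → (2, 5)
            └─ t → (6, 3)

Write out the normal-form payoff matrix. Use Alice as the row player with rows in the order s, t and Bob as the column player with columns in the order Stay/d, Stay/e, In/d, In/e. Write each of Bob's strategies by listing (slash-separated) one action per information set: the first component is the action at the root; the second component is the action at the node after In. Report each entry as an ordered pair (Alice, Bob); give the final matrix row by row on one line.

       Stay/d   Stay/e     In/d     In/e
   s    (7,3)    (7,3)    (2,3)    (2,5)
   t    (7,3)    (7,3)    (2,3)    (6,3)

s: (7,3) (7,3) (2,3) (2,5) | t: (7,3) (7,3) (2,3) (6,3)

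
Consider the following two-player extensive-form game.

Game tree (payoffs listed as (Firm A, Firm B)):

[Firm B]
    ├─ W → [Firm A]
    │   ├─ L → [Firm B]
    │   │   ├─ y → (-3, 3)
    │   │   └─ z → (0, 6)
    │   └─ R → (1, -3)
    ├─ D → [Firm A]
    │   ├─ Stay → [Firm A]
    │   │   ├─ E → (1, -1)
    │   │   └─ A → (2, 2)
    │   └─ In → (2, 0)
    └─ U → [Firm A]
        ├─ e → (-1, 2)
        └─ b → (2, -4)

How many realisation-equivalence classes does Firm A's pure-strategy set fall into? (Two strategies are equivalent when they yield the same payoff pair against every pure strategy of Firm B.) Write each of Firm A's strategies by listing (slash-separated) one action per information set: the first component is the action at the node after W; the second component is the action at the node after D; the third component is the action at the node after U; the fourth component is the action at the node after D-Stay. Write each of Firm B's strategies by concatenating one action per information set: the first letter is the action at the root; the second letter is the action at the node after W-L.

Firm A has 16 pure strategies: L/Stay/e/E, L/Stay/e/A, L/Stay/b/E, L/Stay/b/A, L/In/e/E, L/In/e/A, L/In/b/E, L/In/b/A, R/Stay/e/E, R/Stay/e/A, R/Stay/b/E, R/Stay/b/A, R/In/e/E, R/In/e/A, R/In/b/E, R/In/b/A. Columns: Wy, Wz, Dy, Dz, Uy, Uz.
{L/Stay/e/E} → row (-3,3) (0,6) (1,-1) (1,-1) (-1,2) (-1,2)
{L/Stay/e/A} → row (-3,3) (0,6) (2,2) (2,2) (-1,2) (-1,2)
{L/Stay/b/E} → row (-3,3) (0,6) (1,-1) (1,-1) (2,-4) (2,-4)
{L/Stay/b/A} → row (-3,3) (0,6) (2,2) (2,2) (2,-4) (2,-4)
{L/In/e/E, L/In/e/A} → row (-3,3) (0,6) (2,0) (2,0) (-1,2) (-1,2)
{L/In/b/E, L/In/b/A} → row (-3,3) (0,6) (2,0) (2,0) (2,-4) (2,-4)
{R/Stay/e/E} → row (1,-3) (1,-3) (1,-1) (1,-1) (-1,2) (-1,2)
{R/Stay/e/A} → row (1,-3) (1,-3) (2,2) (2,2) (-1,2) (-1,2)
{R/Stay/b/E} → row (1,-3) (1,-3) (1,-1) (1,-1) (2,-4) (2,-4)
{R/Stay/b/A} → row (1,-3) (1,-3) (2,2) (2,2) (2,-4) (2,-4)
{R/In/e/E, R/In/e/A} → row (1,-3) (1,-3) (2,0) (2,0) (-1,2) (-1,2)
{R/In/b/E, R/In/b/A} → row (1,-3) (1,-3) (2,0) (2,0) (2,-4) (2,-4)
That's 12 distinct rows out of 16 strategies.

12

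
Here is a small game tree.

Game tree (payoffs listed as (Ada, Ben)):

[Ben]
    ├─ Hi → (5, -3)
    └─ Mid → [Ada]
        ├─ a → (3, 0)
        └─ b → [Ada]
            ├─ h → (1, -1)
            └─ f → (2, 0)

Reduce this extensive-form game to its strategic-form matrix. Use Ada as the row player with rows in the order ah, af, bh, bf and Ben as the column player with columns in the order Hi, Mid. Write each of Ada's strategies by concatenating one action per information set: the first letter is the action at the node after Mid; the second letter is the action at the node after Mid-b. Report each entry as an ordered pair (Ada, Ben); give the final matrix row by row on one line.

ah: (5,-3) (3,0) | af: (5,-3) (3,0) | bh: (5,-3) (1,-1) | bf: (5,-3) (2,0)

Row ah: Hi→(5,-3), Mid→(3,0)
Row af: Hi→(5,-3), Mid→(3,0)
Row bh: Hi→(5,-3), Mid→(1,-1)
Row bf: Hi→(5,-3), Mid→(2,0)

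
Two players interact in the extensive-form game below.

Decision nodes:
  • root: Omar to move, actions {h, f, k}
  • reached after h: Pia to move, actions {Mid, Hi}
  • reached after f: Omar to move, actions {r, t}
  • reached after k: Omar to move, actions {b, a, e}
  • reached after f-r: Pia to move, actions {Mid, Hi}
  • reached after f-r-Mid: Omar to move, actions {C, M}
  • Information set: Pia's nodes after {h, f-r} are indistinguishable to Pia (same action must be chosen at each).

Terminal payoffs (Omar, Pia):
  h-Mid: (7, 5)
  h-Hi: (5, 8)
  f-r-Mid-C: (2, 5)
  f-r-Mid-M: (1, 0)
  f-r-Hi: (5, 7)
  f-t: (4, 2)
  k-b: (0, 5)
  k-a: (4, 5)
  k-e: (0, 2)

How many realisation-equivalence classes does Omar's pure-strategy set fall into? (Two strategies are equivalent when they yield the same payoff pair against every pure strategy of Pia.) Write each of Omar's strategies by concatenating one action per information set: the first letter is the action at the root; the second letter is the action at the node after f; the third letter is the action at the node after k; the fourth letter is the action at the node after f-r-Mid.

7

Omar has 36 pure strategies: hrbC, hrbM, hraC, hraM, hreC, hreM, htbC, htbM, htaC, htaM, hteC, hteM, frbC, frbM, fraC, fraM, freC, freM, ftbC, ftbM, ftaC, ftaM, fteC, fteM, krbC, krbM, kraC, kraM, kreC, kreM, ktbC, ktbM, ktaC, ktaM, kteC, kteM. Columns: Mid, Hi.
{hrbC, hrbM, hraC, hraM, hreC, hreM, htbC, htbM, htaC, htaM, hteC, hteM} → row (7,5) (5,8)
{frbC, fraC, freC} → row (2,5) (5,7)
{frbM, fraM, freM} → row (1,0) (5,7)
{ftbC, ftbM, ftaC, ftaM, fteC, fteM} → row (4,2) (4,2)
{krbC, krbM, ktbC, ktbM} → row (0,5) (0,5)
{kraC, kraM, ktaC, ktaM} → row (4,5) (4,5)
{kreC, kreM, kteC, kteM} → row (0,2) (0,2)
That's 7 distinct rows out of 36 strategies.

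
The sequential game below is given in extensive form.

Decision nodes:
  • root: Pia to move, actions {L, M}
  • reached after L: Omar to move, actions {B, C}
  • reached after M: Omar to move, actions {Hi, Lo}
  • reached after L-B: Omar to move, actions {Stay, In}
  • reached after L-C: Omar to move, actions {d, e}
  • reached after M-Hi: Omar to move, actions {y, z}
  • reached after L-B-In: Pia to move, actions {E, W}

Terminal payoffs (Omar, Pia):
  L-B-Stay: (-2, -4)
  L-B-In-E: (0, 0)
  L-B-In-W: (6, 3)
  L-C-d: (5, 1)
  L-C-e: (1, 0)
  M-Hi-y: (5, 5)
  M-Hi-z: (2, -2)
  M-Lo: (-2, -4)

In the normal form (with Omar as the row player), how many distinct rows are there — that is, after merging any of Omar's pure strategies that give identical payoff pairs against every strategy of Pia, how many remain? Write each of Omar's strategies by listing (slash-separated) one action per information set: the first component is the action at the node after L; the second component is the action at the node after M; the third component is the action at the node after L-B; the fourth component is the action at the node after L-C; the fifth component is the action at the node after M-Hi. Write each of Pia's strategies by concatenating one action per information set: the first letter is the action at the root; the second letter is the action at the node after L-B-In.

12

Omar has 32 pure strategies: B/Hi/Stay/d/y, B/Hi/Stay/d/z, B/Hi/Stay/e/y, B/Hi/Stay/e/z, B/Hi/In/d/y, B/Hi/In/d/z, B/Hi/In/e/y, B/Hi/In/e/z, B/Lo/Stay/d/y, B/Lo/Stay/d/z, B/Lo/Stay/e/y, B/Lo/Stay/e/z, B/Lo/In/d/y, B/Lo/In/d/z, B/Lo/In/e/y, B/Lo/In/e/z, C/Hi/Stay/d/y, C/Hi/Stay/d/z, C/Hi/Stay/e/y, C/Hi/Stay/e/z, C/Hi/In/d/y, C/Hi/In/d/z, C/Hi/In/e/y, C/Hi/In/e/z, C/Lo/Stay/d/y, C/Lo/Stay/d/z, C/Lo/Stay/e/y, C/Lo/Stay/e/z, C/Lo/In/d/y, C/Lo/In/d/z, C/Lo/In/e/y, C/Lo/In/e/z. Columns: LE, LW, ME, MW.
{B/Hi/Stay/d/y, B/Hi/Stay/e/y} → row (-2,-4) (-2,-4) (5,5) (5,5)
{B/Hi/Stay/d/z, B/Hi/Stay/e/z} → row (-2,-4) (-2,-4) (2,-2) (2,-2)
{B/Hi/In/d/y, B/Hi/In/e/y} → row (0,0) (6,3) (5,5) (5,5)
{B/Hi/In/d/z, B/Hi/In/e/z} → row (0,0) (6,3) (2,-2) (2,-2)
{B/Lo/Stay/d/y, B/Lo/Stay/d/z, B/Lo/Stay/e/y, B/Lo/Stay/e/z} → row (-2,-4) (-2,-4) (-2,-4) (-2,-4)
{B/Lo/In/d/y, B/Lo/In/d/z, B/Lo/In/e/y, B/Lo/In/e/z} → row (0,0) (6,3) (-2,-4) (-2,-4)
{C/Hi/Stay/d/y, C/Hi/In/d/y} → row (5,1) (5,1) (5,5) (5,5)
{C/Hi/Stay/d/z, C/Hi/In/d/z} → row (5,1) (5,1) (2,-2) (2,-2)
{C/Hi/Stay/e/y, C/Hi/In/e/y} → row (1,0) (1,0) (5,5) (5,5)
{C/Hi/Stay/e/z, C/Hi/In/e/z} → row (1,0) (1,0) (2,-2) (2,-2)
{C/Lo/Stay/d/y, C/Lo/Stay/d/z, C/Lo/In/d/y, C/Lo/In/d/z} → row (5,1) (5,1) (-2,-4) (-2,-4)
{C/Lo/Stay/e/y, C/Lo/Stay/e/z, C/Lo/In/e/y, C/Lo/In/e/z} → row (1,0) (1,0) (-2,-4) (-2,-4)
That's 12 distinct rows out of 32 strategies.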